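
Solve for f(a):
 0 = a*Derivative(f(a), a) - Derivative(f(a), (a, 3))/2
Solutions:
 f(a) = C1 + Integral(C2*airyai(2^(1/3)*a) + C3*airybi(2^(1/3)*a), a)


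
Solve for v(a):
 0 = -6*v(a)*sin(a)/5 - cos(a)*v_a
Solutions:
 v(a) = C1*cos(a)^(6/5)


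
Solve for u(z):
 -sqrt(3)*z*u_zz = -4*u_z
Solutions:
 u(z) = C1 + C2*z^(1 + 4*sqrt(3)/3)


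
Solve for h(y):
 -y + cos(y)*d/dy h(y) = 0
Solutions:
 h(y) = C1 + Integral(y/cos(y), y)


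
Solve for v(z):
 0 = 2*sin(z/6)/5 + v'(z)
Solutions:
 v(z) = C1 + 12*cos(z/6)/5


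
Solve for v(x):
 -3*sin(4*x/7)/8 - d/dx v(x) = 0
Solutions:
 v(x) = C1 + 21*cos(4*x/7)/32


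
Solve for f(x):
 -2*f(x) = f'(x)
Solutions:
 f(x) = C1*exp(-2*x)


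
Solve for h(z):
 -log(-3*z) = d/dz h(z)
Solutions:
 h(z) = C1 - z*log(-z) + z*(1 - log(3))


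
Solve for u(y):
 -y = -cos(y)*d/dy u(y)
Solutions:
 u(y) = C1 + Integral(y/cos(y), y)


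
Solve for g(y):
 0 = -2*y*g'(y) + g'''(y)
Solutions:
 g(y) = C1 + Integral(C2*airyai(2^(1/3)*y) + C3*airybi(2^(1/3)*y), y)


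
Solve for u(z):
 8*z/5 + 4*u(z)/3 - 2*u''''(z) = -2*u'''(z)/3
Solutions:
 u(z) = C1*exp(z*(-12 - 14/(197/27 + sqrt(57))^(1/3) + 9*(197/27 + sqrt(57))^(1/3))/54)*sin(sqrt(3)*z*(14/(197/27 + sqrt(57))^(1/3) + 9*(197/27 + sqrt(57))^(1/3))/54) + C2*exp(z*(-12 - 14/(197/27 + sqrt(57))^(1/3) + 9*(197/27 + sqrt(57))^(1/3))/54)*cos(sqrt(3)*z*(14/(197/27 + sqrt(57))^(1/3) + 9*(197/27 + sqrt(57))^(1/3))/54) + C3*exp(z) + C4*exp(z*(-9*(197/27 + sqrt(57))^(1/3) - 6 + 14/(197/27 + sqrt(57))^(1/3))/27) - 6*z/5


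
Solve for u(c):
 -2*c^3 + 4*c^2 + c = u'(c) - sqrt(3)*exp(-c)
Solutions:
 u(c) = C1 - c^4/2 + 4*c^3/3 + c^2/2 - sqrt(3)*exp(-c)


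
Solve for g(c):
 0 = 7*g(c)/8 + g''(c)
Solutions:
 g(c) = C1*sin(sqrt(14)*c/4) + C2*cos(sqrt(14)*c/4)


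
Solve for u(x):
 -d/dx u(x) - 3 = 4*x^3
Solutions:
 u(x) = C1 - x^4 - 3*x


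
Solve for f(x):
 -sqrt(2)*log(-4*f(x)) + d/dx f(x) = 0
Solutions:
 -sqrt(2)*Integral(1/(log(-_y) + 2*log(2)), (_y, f(x)))/2 = C1 - x


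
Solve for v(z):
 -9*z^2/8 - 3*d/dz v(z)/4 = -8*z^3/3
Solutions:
 v(z) = C1 + 8*z^4/9 - z^3/2


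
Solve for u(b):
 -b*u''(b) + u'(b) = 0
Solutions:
 u(b) = C1 + C2*b^2


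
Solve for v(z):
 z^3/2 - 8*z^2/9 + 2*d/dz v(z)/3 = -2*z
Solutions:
 v(z) = C1 - 3*z^4/16 + 4*z^3/9 - 3*z^2/2


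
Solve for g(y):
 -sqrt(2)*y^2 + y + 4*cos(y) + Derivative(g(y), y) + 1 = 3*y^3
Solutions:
 g(y) = C1 + 3*y^4/4 + sqrt(2)*y^3/3 - y^2/2 - y - 4*sin(y)


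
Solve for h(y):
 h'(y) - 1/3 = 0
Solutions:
 h(y) = C1 + y/3


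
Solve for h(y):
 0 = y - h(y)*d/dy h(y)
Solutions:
 h(y) = -sqrt(C1 + y^2)
 h(y) = sqrt(C1 + y^2)


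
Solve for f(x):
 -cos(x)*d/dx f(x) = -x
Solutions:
 f(x) = C1 + Integral(x/cos(x), x)


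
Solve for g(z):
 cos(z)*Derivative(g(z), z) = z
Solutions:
 g(z) = C1 + Integral(z/cos(z), z)


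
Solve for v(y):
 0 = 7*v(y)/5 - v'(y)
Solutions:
 v(y) = C1*exp(7*y/5)


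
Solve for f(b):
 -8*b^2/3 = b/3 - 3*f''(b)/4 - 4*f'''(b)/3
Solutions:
 f(b) = C1 + C2*b + C3*exp(-9*b/16) + 8*b^4/27 - 494*b^3/243 + 7904*b^2/729


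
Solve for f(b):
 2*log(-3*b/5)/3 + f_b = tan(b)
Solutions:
 f(b) = C1 - 2*b*log(-b)/3 - 2*b*log(3)/3 + 2*b/3 + 2*b*log(5)/3 - log(cos(b))


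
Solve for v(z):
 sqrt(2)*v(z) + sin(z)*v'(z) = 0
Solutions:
 v(z) = C1*(cos(z) + 1)^(sqrt(2)/2)/(cos(z) - 1)^(sqrt(2)/2)


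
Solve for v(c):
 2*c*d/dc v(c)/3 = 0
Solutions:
 v(c) = C1


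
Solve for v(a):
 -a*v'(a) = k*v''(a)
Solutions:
 v(a) = C1 + C2*sqrt(k)*erf(sqrt(2)*a*sqrt(1/k)/2)


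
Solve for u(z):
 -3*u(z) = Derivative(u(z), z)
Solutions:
 u(z) = C1*exp(-3*z)


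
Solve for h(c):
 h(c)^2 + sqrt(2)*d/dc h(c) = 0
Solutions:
 h(c) = 2/(C1 + sqrt(2)*c)


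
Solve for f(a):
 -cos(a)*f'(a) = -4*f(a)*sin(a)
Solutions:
 f(a) = C1/cos(a)^4


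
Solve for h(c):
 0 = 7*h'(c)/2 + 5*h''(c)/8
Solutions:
 h(c) = C1 + C2*exp(-28*c/5)


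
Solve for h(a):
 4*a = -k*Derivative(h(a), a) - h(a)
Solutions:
 h(a) = C1*exp(-a/k) - 4*a + 4*k


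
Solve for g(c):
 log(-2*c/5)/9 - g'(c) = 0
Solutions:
 g(c) = C1 + c*log(-c)/9 + c*(-log(5) - 1 + log(2))/9


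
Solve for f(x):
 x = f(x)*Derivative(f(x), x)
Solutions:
 f(x) = -sqrt(C1 + x^2)
 f(x) = sqrt(C1 + x^2)


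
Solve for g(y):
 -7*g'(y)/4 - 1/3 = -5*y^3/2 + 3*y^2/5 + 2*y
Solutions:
 g(y) = C1 + 5*y^4/14 - 4*y^3/35 - 4*y^2/7 - 4*y/21


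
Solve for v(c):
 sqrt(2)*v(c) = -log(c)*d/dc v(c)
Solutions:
 v(c) = C1*exp(-sqrt(2)*li(c))


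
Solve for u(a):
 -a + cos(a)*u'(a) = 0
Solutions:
 u(a) = C1 + Integral(a/cos(a), a)


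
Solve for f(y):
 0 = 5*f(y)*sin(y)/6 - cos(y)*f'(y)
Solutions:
 f(y) = C1/cos(y)^(5/6)


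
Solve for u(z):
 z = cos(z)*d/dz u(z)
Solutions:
 u(z) = C1 + Integral(z/cos(z), z)


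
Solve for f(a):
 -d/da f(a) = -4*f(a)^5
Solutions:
 f(a) = -(-1/(C1 + 16*a))^(1/4)
 f(a) = (-1/(C1 + 16*a))^(1/4)
 f(a) = -I*(-1/(C1 + 16*a))^(1/4)
 f(a) = I*(-1/(C1 + 16*a))^(1/4)


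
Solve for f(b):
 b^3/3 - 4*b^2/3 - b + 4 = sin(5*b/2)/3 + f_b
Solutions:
 f(b) = C1 + b^4/12 - 4*b^3/9 - b^2/2 + 4*b + 2*cos(5*b/2)/15


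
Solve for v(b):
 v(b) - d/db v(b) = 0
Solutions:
 v(b) = C1*exp(b)


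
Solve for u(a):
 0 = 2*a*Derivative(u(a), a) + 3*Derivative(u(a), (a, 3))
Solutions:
 u(a) = C1 + Integral(C2*airyai(-2^(1/3)*3^(2/3)*a/3) + C3*airybi(-2^(1/3)*3^(2/3)*a/3), a)


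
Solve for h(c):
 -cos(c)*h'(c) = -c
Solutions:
 h(c) = C1 + Integral(c/cos(c), c)


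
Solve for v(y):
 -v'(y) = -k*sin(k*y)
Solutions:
 v(y) = C1 - cos(k*y)


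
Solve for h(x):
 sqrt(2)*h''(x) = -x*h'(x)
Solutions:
 h(x) = C1 + C2*erf(2^(1/4)*x/2)


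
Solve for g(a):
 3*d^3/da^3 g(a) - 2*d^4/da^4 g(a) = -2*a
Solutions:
 g(a) = C1 + C2*a + C3*a^2 + C4*exp(3*a/2) - a^4/36 - 2*a^3/27


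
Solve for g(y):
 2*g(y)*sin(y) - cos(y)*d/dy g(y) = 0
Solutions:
 g(y) = C1/cos(y)^2


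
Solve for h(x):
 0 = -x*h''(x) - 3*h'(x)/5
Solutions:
 h(x) = C1 + C2*x^(2/5)


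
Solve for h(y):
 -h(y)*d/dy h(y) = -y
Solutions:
 h(y) = -sqrt(C1 + y^2)
 h(y) = sqrt(C1 + y^2)


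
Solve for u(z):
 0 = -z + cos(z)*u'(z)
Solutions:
 u(z) = C1 + Integral(z/cos(z), z)


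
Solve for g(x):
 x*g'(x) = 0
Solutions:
 g(x) = C1


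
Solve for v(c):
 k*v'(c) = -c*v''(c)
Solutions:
 v(c) = C1 + c^(1 - re(k))*(C2*sin(log(c)*Abs(im(k))) + C3*cos(log(c)*im(k)))


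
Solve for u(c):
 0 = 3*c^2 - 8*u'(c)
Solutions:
 u(c) = C1 + c^3/8


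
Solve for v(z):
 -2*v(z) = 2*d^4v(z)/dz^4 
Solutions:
 v(z) = (C1*sin(sqrt(2)*z/2) + C2*cos(sqrt(2)*z/2))*exp(-sqrt(2)*z/2) + (C3*sin(sqrt(2)*z/2) + C4*cos(sqrt(2)*z/2))*exp(sqrt(2)*z/2)


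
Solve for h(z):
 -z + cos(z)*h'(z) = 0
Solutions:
 h(z) = C1 + Integral(z/cos(z), z)


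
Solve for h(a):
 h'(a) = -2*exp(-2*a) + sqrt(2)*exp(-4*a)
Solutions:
 h(a) = C1 + exp(-2*a) - sqrt(2)*exp(-4*a)/4


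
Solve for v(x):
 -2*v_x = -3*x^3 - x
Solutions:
 v(x) = C1 + 3*x^4/8 + x^2/4


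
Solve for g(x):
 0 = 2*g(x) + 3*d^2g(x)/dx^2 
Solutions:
 g(x) = C1*sin(sqrt(6)*x/3) + C2*cos(sqrt(6)*x/3)


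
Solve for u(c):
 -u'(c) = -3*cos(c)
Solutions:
 u(c) = C1 + 3*sin(c)


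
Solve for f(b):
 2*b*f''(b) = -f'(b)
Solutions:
 f(b) = C1 + C2*sqrt(b)


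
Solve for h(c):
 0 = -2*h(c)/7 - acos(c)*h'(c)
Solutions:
 h(c) = C1*exp(-2*Integral(1/acos(c), c)/7)


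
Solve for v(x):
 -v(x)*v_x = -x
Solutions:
 v(x) = -sqrt(C1 + x^2)
 v(x) = sqrt(C1 + x^2)


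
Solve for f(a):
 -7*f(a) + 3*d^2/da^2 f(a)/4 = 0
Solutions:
 f(a) = C1*exp(-2*sqrt(21)*a/3) + C2*exp(2*sqrt(21)*a/3)


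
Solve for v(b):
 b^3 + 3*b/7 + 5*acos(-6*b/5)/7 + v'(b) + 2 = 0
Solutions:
 v(b) = C1 - b^4/4 - 3*b^2/14 - 5*b*acos(-6*b/5)/7 - 2*b - 5*sqrt(25 - 36*b^2)/42


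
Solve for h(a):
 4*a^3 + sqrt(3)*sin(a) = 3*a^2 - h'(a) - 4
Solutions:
 h(a) = C1 - a^4 + a^3 - 4*a + sqrt(3)*cos(a)


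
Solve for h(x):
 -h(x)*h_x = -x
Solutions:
 h(x) = -sqrt(C1 + x^2)
 h(x) = sqrt(C1 + x^2)


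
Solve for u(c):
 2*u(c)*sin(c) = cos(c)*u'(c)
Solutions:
 u(c) = C1/cos(c)^2


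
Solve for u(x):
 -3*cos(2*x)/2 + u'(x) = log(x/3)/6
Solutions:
 u(x) = C1 + x*log(x)/6 - x*log(3)/6 - x/6 + 3*sin(2*x)/4


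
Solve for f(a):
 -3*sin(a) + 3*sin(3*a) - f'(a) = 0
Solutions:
 f(a) = C1 + 3*cos(a) - cos(3*a)


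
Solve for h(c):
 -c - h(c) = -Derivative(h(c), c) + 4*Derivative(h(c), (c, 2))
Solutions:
 h(c) = -c + (C1*sin(sqrt(15)*c/8) + C2*cos(sqrt(15)*c/8))*exp(c/8) - 1


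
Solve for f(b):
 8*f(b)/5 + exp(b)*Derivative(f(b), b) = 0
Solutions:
 f(b) = C1*exp(8*exp(-b)/5)


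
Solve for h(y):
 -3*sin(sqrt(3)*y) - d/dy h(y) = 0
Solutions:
 h(y) = C1 + sqrt(3)*cos(sqrt(3)*y)


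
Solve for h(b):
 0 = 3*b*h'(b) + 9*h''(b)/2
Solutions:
 h(b) = C1 + C2*erf(sqrt(3)*b/3)


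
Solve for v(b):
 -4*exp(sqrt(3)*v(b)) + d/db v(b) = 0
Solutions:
 v(b) = sqrt(3)*(2*log(-1/(C1 + 4*b)) - log(3))/6


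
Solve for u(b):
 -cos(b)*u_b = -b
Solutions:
 u(b) = C1 + Integral(b/cos(b), b)


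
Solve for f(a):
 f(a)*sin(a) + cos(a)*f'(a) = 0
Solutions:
 f(a) = C1*cos(a)


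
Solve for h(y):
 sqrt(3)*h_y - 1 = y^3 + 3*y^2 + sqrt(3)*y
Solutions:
 h(y) = C1 + sqrt(3)*y^4/12 + sqrt(3)*y^3/3 + y^2/2 + sqrt(3)*y/3


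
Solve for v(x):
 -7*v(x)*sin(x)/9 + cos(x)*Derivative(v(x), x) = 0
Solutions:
 v(x) = C1/cos(x)^(7/9)


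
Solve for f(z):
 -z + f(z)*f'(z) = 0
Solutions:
 f(z) = -sqrt(C1 + z^2)
 f(z) = sqrt(C1 + z^2)


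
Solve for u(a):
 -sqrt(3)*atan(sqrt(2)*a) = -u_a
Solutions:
 u(a) = C1 + sqrt(3)*(a*atan(sqrt(2)*a) - sqrt(2)*log(2*a^2 + 1)/4)


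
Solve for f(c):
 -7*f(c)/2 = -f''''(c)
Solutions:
 f(c) = C1*exp(-2^(3/4)*7^(1/4)*c/2) + C2*exp(2^(3/4)*7^(1/4)*c/2) + C3*sin(2^(3/4)*7^(1/4)*c/2) + C4*cos(2^(3/4)*7^(1/4)*c/2)


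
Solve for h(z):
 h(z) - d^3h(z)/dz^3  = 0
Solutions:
 h(z) = C3*exp(z) + (C1*sin(sqrt(3)*z/2) + C2*cos(sqrt(3)*z/2))*exp(-z/2)


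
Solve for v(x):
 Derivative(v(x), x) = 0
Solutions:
 v(x) = C1


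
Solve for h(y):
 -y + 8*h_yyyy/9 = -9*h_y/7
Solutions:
 h(y) = C1 + C4*exp(-3*3^(1/3)*7^(2/3)*y/14) + 7*y^2/18 + (C2*sin(3*3^(5/6)*7^(2/3)*y/28) + C3*cos(3*3^(5/6)*7^(2/3)*y/28))*exp(3*3^(1/3)*7^(2/3)*y/28)


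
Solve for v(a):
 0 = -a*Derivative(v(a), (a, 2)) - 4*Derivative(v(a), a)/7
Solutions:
 v(a) = C1 + C2*a^(3/7)


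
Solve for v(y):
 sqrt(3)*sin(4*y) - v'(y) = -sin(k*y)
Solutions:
 v(y) = C1 - sqrt(3)*cos(4*y)/4 - cos(k*y)/k


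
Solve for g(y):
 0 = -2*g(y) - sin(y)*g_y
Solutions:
 g(y) = C1*(cos(y) + 1)/(cos(y) - 1)


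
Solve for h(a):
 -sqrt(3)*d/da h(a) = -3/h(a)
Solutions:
 h(a) = -sqrt(C1 + 2*sqrt(3)*a)
 h(a) = sqrt(C1 + 2*sqrt(3)*a)


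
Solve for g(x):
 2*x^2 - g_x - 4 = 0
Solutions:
 g(x) = C1 + 2*x^3/3 - 4*x


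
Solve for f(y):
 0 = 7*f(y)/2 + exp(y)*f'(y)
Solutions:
 f(y) = C1*exp(7*exp(-y)/2)


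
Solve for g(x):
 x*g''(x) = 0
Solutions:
 g(x) = C1 + C2*x


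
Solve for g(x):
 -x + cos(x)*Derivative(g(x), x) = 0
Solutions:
 g(x) = C1 + Integral(x/cos(x), x)


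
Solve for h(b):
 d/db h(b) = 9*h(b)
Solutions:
 h(b) = C1*exp(9*b)


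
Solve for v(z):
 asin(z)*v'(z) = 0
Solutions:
 v(z) = C1


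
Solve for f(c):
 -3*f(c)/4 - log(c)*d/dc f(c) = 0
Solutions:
 f(c) = C1*exp(-3*li(c)/4)


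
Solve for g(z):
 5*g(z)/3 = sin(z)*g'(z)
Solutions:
 g(z) = C1*(cos(z) - 1)^(5/6)/(cos(z) + 1)^(5/6)


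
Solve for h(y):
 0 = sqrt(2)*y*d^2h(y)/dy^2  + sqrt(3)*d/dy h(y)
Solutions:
 h(y) = C1 + C2*y^(1 - sqrt(6)/2)


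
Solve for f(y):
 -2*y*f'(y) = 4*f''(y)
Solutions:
 f(y) = C1 + C2*erf(y/2)


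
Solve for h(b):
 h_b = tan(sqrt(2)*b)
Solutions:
 h(b) = C1 - sqrt(2)*log(cos(sqrt(2)*b))/2


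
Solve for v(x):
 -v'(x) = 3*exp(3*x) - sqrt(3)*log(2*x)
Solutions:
 v(x) = C1 + sqrt(3)*x*log(x) + sqrt(3)*x*(-1 + log(2)) - exp(3*x)


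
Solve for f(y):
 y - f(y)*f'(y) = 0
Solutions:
 f(y) = -sqrt(C1 + y^2)
 f(y) = sqrt(C1 + y^2)


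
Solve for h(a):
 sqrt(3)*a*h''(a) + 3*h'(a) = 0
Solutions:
 h(a) = C1 + C2*a^(1 - sqrt(3))


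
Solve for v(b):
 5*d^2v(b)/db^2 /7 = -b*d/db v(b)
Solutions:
 v(b) = C1 + C2*erf(sqrt(70)*b/10)


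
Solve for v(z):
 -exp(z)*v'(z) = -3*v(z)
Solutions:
 v(z) = C1*exp(-3*exp(-z))


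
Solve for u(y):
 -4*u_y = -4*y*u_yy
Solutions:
 u(y) = C1 + C2*y^2


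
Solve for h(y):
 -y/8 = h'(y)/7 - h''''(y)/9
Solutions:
 h(y) = C1 + C4*exp(21^(2/3)*y/7) - 7*y^2/16 + (C2*sin(3*3^(1/6)*7^(2/3)*y/14) + C3*cos(3*3^(1/6)*7^(2/3)*y/14))*exp(-21^(2/3)*y/14)


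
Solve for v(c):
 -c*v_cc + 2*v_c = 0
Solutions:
 v(c) = C1 + C2*c^3


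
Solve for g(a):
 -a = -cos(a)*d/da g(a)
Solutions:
 g(a) = C1 + Integral(a/cos(a), a)


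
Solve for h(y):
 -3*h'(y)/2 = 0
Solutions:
 h(y) = C1


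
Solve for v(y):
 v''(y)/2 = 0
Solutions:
 v(y) = C1 + C2*y


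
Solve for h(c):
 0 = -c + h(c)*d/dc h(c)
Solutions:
 h(c) = -sqrt(C1 + c^2)
 h(c) = sqrt(C1 + c^2)


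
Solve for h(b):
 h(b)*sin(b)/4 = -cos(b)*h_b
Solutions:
 h(b) = C1*cos(b)^(1/4)


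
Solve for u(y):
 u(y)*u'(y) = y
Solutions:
 u(y) = -sqrt(C1 + y^2)
 u(y) = sqrt(C1 + y^2)


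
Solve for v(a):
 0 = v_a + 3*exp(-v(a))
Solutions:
 v(a) = log(C1 - 3*a)


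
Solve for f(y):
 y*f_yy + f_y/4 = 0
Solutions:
 f(y) = C1 + C2*y^(3/4)


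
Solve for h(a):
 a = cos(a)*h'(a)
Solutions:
 h(a) = C1 + Integral(a/cos(a), a)


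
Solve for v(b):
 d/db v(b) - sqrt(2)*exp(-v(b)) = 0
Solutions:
 v(b) = log(C1 + sqrt(2)*b)


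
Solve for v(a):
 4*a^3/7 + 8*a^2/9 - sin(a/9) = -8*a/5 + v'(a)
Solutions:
 v(a) = C1 + a^4/7 + 8*a^3/27 + 4*a^2/5 + 9*cos(a/9)


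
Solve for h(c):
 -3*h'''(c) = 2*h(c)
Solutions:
 h(c) = C3*exp(-2^(1/3)*3^(2/3)*c/3) + (C1*sin(2^(1/3)*3^(1/6)*c/2) + C2*cos(2^(1/3)*3^(1/6)*c/2))*exp(2^(1/3)*3^(2/3)*c/6)


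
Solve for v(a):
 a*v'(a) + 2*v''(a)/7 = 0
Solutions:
 v(a) = C1 + C2*erf(sqrt(7)*a/2)


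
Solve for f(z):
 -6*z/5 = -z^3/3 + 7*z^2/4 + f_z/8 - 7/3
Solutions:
 f(z) = C1 + 2*z^4/3 - 14*z^3/3 - 24*z^2/5 + 56*z/3


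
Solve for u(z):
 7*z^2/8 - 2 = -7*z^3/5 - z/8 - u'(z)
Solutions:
 u(z) = C1 - 7*z^4/20 - 7*z^3/24 - z^2/16 + 2*z


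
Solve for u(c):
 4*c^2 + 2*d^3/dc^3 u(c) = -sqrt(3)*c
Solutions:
 u(c) = C1 + C2*c + C3*c^2 - c^5/30 - sqrt(3)*c^4/48


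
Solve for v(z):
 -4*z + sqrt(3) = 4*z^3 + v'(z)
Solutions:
 v(z) = C1 - z^4 - 2*z^2 + sqrt(3)*z


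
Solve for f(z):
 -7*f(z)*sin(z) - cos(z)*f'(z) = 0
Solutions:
 f(z) = C1*cos(z)^7


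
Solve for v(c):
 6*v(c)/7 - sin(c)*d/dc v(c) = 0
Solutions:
 v(c) = C1*(cos(c) - 1)^(3/7)/(cos(c) + 1)^(3/7)


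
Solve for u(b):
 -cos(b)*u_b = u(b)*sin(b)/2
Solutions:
 u(b) = C1*sqrt(cos(b))


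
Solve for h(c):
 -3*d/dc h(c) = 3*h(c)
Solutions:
 h(c) = C1*exp(-c)


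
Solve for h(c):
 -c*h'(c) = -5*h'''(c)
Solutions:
 h(c) = C1 + Integral(C2*airyai(5^(2/3)*c/5) + C3*airybi(5^(2/3)*c/5), c)


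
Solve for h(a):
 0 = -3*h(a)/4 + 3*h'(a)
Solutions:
 h(a) = C1*exp(a/4)


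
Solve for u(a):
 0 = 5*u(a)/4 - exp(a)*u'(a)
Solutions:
 u(a) = C1*exp(-5*exp(-a)/4)


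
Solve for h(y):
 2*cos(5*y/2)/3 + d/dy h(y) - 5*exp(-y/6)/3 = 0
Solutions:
 h(y) = C1 - 4*sin(5*y/2)/15 - 10*exp(-y/6)


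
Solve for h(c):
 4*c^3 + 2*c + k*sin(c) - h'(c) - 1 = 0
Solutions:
 h(c) = C1 + c^4 + c^2 - c - k*cos(c)


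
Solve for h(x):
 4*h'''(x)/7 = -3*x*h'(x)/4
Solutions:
 h(x) = C1 + Integral(C2*airyai(-2^(2/3)*21^(1/3)*x/4) + C3*airybi(-2^(2/3)*21^(1/3)*x/4), x)


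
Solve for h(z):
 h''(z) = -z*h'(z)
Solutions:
 h(z) = C1 + C2*erf(sqrt(2)*z/2)


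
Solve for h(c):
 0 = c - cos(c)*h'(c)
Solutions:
 h(c) = C1 + Integral(c/cos(c), c)


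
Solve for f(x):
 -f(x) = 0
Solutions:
 f(x) = 0


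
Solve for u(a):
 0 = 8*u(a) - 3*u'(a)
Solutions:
 u(a) = C1*exp(8*a/3)


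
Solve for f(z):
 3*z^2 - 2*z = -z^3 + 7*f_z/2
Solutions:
 f(z) = C1 + z^4/14 + 2*z^3/7 - 2*z^2/7


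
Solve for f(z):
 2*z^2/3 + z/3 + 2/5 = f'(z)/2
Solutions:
 f(z) = C1 + 4*z^3/9 + z^2/3 + 4*z/5


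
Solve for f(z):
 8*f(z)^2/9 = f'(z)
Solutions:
 f(z) = -9/(C1 + 8*z)


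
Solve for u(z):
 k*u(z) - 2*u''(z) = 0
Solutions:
 u(z) = C1*exp(-sqrt(2)*sqrt(k)*z/2) + C2*exp(sqrt(2)*sqrt(k)*z/2)


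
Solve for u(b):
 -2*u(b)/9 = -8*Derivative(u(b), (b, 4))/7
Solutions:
 u(b) = C1*exp(-sqrt(6)*7^(1/4)*b/6) + C2*exp(sqrt(6)*7^(1/4)*b/6) + C3*sin(sqrt(6)*7^(1/4)*b/6) + C4*cos(sqrt(6)*7^(1/4)*b/6)


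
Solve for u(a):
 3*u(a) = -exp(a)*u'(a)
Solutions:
 u(a) = C1*exp(3*exp(-a))


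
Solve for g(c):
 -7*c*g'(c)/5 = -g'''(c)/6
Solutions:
 g(c) = C1 + Integral(C2*airyai(42^(1/3)*5^(2/3)*c/5) + C3*airybi(42^(1/3)*5^(2/3)*c/5), c)


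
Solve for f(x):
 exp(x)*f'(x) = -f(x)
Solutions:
 f(x) = C1*exp(exp(-x))


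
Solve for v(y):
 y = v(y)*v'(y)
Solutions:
 v(y) = -sqrt(C1 + y^2)
 v(y) = sqrt(C1 + y^2)


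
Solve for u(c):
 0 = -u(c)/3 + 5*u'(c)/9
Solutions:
 u(c) = C1*exp(3*c/5)


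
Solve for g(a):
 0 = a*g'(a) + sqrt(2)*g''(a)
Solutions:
 g(a) = C1 + C2*erf(2^(1/4)*a/2)


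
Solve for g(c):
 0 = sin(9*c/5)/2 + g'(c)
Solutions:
 g(c) = C1 + 5*cos(9*c/5)/18


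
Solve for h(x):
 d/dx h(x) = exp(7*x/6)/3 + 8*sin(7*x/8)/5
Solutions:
 h(x) = C1 + 2*exp(7*x/6)/7 - 64*cos(7*x/8)/35


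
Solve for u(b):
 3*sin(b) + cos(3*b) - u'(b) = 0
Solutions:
 u(b) = C1 + sin(3*b)/3 - 3*cos(b)


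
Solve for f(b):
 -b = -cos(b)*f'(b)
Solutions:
 f(b) = C1 + Integral(b/cos(b), b)


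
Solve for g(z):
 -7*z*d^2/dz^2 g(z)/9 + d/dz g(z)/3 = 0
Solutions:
 g(z) = C1 + C2*z^(10/7)


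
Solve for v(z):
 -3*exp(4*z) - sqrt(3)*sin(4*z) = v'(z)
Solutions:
 v(z) = C1 - 3*exp(4*z)/4 + sqrt(3)*cos(4*z)/4


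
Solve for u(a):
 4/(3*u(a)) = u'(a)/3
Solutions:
 u(a) = -sqrt(C1 + 8*a)
 u(a) = sqrt(C1 + 8*a)


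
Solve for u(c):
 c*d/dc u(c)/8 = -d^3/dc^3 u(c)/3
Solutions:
 u(c) = C1 + Integral(C2*airyai(-3^(1/3)*c/2) + C3*airybi(-3^(1/3)*c/2), c)


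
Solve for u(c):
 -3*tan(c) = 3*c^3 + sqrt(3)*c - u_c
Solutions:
 u(c) = C1 + 3*c^4/4 + sqrt(3)*c^2/2 - 3*log(cos(c))


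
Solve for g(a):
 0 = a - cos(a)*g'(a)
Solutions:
 g(a) = C1 + Integral(a/cos(a), a)


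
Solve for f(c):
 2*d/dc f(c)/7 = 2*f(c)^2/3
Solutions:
 f(c) = -3/(C1 + 7*c)


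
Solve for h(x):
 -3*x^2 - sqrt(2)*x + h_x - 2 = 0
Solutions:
 h(x) = C1 + x^3 + sqrt(2)*x^2/2 + 2*x


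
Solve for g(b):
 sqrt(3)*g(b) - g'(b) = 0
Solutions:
 g(b) = C1*exp(sqrt(3)*b)


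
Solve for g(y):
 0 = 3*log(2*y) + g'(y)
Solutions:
 g(y) = C1 - 3*y*log(y) - y*log(8) + 3*y


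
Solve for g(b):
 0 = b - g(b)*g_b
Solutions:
 g(b) = -sqrt(C1 + b^2)
 g(b) = sqrt(C1 + b^2)


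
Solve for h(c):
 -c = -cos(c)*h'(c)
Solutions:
 h(c) = C1 + Integral(c/cos(c), c)


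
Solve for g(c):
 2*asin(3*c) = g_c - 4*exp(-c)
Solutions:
 g(c) = C1 + 2*c*asin(3*c) + 2*sqrt(1 - 9*c^2)/3 - 4*exp(-c)


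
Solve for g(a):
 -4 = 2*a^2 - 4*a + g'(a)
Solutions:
 g(a) = C1 - 2*a^3/3 + 2*a^2 - 4*a


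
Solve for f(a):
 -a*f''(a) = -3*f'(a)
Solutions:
 f(a) = C1 + C2*a^4


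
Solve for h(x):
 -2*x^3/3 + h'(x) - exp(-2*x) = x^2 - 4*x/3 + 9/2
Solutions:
 h(x) = C1 + x^4/6 + x^3/3 - 2*x^2/3 + 9*x/2 - exp(-2*x)/2


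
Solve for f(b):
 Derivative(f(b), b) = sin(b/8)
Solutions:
 f(b) = C1 - 8*cos(b/8)


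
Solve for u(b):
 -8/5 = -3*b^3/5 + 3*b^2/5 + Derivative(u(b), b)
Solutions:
 u(b) = C1 + 3*b^4/20 - b^3/5 - 8*b/5


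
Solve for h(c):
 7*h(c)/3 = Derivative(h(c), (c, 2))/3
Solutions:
 h(c) = C1*exp(-sqrt(7)*c) + C2*exp(sqrt(7)*c)


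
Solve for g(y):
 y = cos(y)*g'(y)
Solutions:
 g(y) = C1 + Integral(y/cos(y), y)


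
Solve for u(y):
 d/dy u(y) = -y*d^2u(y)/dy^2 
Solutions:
 u(y) = C1 + C2*log(y)


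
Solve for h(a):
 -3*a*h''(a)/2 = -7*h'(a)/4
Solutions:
 h(a) = C1 + C2*a^(13/6)


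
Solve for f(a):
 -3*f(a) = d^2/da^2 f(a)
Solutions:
 f(a) = C1*sin(sqrt(3)*a) + C2*cos(sqrt(3)*a)


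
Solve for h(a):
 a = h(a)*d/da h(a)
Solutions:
 h(a) = -sqrt(C1 + a^2)
 h(a) = sqrt(C1 + a^2)


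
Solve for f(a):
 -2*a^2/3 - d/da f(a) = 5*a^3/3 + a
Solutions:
 f(a) = C1 - 5*a^4/12 - 2*a^3/9 - a^2/2


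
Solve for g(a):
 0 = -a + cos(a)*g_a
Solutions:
 g(a) = C1 + Integral(a/cos(a), a)


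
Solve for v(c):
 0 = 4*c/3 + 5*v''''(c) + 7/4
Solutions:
 v(c) = C1 + C2*c + C3*c^2 + C4*c^3 - c^5/450 - 7*c^4/480


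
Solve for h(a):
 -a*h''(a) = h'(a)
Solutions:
 h(a) = C1 + C2*log(a)


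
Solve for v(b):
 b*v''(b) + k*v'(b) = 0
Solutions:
 v(b) = C1 + b^(1 - re(k))*(C2*sin(log(b)*Abs(im(k))) + C3*cos(log(b)*im(k)))


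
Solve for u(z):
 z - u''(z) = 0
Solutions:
 u(z) = C1 + C2*z + z^3/6


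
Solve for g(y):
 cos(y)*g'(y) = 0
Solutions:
 g(y) = C1


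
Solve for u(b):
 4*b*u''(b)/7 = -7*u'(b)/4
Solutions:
 u(b) = C1 + C2/b^(33/16)


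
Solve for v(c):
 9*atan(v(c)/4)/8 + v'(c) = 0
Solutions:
 Integral(1/atan(_y/4), (_y, v(c))) = C1 - 9*c/8


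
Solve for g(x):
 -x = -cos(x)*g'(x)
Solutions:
 g(x) = C1 + Integral(x/cos(x), x)


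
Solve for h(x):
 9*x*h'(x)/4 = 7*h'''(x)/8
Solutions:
 h(x) = C1 + Integral(C2*airyai(18^(1/3)*7^(2/3)*x/7) + C3*airybi(18^(1/3)*7^(2/3)*x/7), x)


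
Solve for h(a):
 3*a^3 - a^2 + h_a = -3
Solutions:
 h(a) = C1 - 3*a^4/4 + a^3/3 - 3*a


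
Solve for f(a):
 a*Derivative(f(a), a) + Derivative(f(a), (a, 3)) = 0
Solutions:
 f(a) = C1 + Integral(C2*airyai(-a) + C3*airybi(-a), a)


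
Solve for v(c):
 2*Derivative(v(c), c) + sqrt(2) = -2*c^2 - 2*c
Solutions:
 v(c) = C1 - c^3/3 - c^2/2 - sqrt(2)*c/2


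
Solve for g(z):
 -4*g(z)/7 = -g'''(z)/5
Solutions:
 g(z) = C3*exp(20^(1/3)*7^(2/3)*z/7) + (C1*sin(20^(1/3)*sqrt(3)*7^(2/3)*z/14) + C2*cos(20^(1/3)*sqrt(3)*7^(2/3)*z/14))*exp(-20^(1/3)*7^(2/3)*z/14)


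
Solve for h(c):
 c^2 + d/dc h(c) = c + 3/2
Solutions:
 h(c) = C1 - c^3/3 + c^2/2 + 3*c/2


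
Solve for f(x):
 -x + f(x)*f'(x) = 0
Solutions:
 f(x) = -sqrt(C1 + x^2)
 f(x) = sqrt(C1 + x^2)


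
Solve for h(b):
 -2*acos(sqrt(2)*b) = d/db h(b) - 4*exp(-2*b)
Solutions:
 h(b) = C1 - 2*b*acos(sqrt(2)*b) + sqrt(2)*sqrt(1 - 2*b^2) - 2*exp(-2*b)


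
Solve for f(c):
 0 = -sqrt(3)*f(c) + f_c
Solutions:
 f(c) = C1*exp(sqrt(3)*c)


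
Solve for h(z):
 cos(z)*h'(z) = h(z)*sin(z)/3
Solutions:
 h(z) = C1/cos(z)^(1/3)


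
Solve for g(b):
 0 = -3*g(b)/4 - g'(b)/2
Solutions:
 g(b) = C1*exp(-3*b/2)


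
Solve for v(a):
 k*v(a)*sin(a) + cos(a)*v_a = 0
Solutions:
 v(a) = C1*exp(k*log(cos(a)))


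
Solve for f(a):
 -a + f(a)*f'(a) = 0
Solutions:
 f(a) = -sqrt(C1 + a^2)
 f(a) = sqrt(C1 + a^2)


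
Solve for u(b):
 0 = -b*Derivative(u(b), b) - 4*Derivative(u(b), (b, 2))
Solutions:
 u(b) = C1 + C2*erf(sqrt(2)*b/4)


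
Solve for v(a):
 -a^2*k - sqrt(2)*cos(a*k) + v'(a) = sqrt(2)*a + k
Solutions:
 v(a) = C1 + a^3*k/3 + sqrt(2)*a^2/2 + a*k + sqrt(2)*sin(a*k)/k


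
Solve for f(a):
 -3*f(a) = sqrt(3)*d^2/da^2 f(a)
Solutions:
 f(a) = C1*sin(3^(1/4)*a) + C2*cos(3^(1/4)*a)


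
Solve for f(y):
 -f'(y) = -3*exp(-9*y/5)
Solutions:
 f(y) = C1 - 5*exp(-9*y/5)/3


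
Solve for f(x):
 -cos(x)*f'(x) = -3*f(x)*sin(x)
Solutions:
 f(x) = C1/cos(x)^3


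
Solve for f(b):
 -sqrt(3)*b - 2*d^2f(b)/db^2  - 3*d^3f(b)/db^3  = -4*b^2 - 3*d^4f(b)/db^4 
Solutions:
 f(b) = C1 + C2*b + C3*exp(b*(3 - sqrt(33))/6) + C4*exp(b*(3 + sqrt(33))/6) + b^4/6 + b^3*(-1 - sqrt(3)/12) + 3*b^2*(sqrt(3) + 20)/8


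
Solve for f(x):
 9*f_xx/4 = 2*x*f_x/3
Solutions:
 f(x) = C1 + C2*erfi(2*sqrt(3)*x/9)


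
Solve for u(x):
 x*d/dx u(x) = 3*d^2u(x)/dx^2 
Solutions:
 u(x) = C1 + C2*erfi(sqrt(6)*x/6)


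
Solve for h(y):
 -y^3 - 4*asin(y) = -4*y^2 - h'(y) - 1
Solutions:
 h(y) = C1 + y^4/4 - 4*y^3/3 + 4*y*asin(y) - y + 4*sqrt(1 - y^2)


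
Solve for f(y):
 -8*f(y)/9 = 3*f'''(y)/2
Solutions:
 f(y) = C3*exp(-2*2^(1/3)*y/3) + (C1*sin(2^(1/3)*sqrt(3)*y/3) + C2*cos(2^(1/3)*sqrt(3)*y/3))*exp(2^(1/3)*y/3)


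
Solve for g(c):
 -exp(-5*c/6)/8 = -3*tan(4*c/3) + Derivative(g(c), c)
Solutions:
 g(c) = C1 + 9*log(tan(4*c/3)^2 + 1)/8 + 3*exp(-5*c/6)/20


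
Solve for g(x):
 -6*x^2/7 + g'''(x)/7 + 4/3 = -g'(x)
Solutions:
 g(x) = C1 + C2*sin(sqrt(7)*x) + C3*cos(sqrt(7)*x) + 2*x^3/7 - 232*x/147


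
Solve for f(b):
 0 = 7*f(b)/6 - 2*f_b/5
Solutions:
 f(b) = C1*exp(35*b/12)


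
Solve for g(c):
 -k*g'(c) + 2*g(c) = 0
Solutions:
 g(c) = C1*exp(2*c/k)


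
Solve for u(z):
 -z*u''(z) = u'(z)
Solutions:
 u(z) = C1 + C2*log(z)


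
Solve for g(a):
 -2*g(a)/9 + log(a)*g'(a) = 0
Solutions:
 g(a) = C1*exp(2*li(a)/9)


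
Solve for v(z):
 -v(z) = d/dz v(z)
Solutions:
 v(z) = C1*exp(-z)


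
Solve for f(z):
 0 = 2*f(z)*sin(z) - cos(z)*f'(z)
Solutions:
 f(z) = C1/cos(z)^2


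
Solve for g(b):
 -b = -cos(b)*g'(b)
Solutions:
 g(b) = C1 + Integral(b/cos(b), b)


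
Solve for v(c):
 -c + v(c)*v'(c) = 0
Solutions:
 v(c) = -sqrt(C1 + c^2)
 v(c) = sqrt(C1 + c^2)


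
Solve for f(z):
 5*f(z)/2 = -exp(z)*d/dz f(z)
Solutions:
 f(z) = C1*exp(5*exp(-z)/2)


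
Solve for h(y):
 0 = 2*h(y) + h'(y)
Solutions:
 h(y) = C1*exp(-2*y)


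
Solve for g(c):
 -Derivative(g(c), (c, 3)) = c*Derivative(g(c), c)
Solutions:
 g(c) = C1 + Integral(C2*airyai(-c) + C3*airybi(-c), c)


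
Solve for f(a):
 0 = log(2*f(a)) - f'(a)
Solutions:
 -Integral(1/(log(_y) + log(2)), (_y, f(a))) = C1 - a


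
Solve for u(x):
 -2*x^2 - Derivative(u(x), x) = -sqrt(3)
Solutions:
 u(x) = C1 - 2*x^3/3 + sqrt(3)*x


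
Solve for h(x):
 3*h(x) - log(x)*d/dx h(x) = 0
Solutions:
 h(x) = C1*exp(3*li(x))


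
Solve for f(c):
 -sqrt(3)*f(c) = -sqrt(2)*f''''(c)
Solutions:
 f(c) = C1*exp(-2^(7/8)*3^(1/8)*c/2) + C2*exp(2^(7/8)*3^(1/8)*c/2) + C3*sin(2^(7/8)*3^(1/8)*c/2) + C4*cos(2^(7/8)*3^(1/8)*c/2)


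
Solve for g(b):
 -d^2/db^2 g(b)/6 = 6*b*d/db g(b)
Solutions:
 g(b) = C1 + C2*erf(3*sqrt(2)*b)


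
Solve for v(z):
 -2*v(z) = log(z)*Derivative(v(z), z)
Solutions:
 v(z) = C1*exp(-2*li(z))


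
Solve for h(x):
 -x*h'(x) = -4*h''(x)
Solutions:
 h(x) = C1 + C2*erfi(sqrt(2)*x/4)


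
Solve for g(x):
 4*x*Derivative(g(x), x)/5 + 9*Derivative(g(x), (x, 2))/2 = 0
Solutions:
 g(x) = C1 + C2*erf(2*sqrt(5)*x/15)


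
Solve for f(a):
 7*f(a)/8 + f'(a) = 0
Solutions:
 f(a) = C1*exp(-7*a/8)


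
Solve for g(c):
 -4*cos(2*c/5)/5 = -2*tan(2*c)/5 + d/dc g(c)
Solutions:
 g(c) = C1 - log(cos(2*c))/5 - 2*sin(2*c/5)


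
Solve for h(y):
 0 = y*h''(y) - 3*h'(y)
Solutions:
 h(y) = C1 + C2*y^4


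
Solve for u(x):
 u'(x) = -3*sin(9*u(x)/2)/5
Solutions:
 3*x/5 + log(cos(9*u(x)/2) - 1)/9 - log(cos(9*u(x)/2) + 1)/9 = C1


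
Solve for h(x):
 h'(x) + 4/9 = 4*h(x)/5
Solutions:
 h(x) = C1*exp(4*x/5) + 5/9


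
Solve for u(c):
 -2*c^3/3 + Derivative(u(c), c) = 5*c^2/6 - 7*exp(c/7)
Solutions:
 u(c) = C1 + c^4/6 + 5*c^3/18 - 49*exp(c/7)


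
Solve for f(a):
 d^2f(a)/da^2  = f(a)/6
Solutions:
 f(a) = C1*exp(-sqrt(6)*a/6) + C2*exp(sqrt(6)*a/6)


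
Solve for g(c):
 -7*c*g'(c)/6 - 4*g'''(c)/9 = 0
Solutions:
 g(c) = C1 + Integral(C2*airyai(-21^(1/3)*c/2) + C3*airybi(-21^(1/3)*c/2), c)


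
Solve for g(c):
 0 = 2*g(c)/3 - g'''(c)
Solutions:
 g(c) = C3*exp(2^(1/3)*3^(2/3)*c/3) + (C1*sin(2^(1/3)*3^(1/6)*c/2) + C2*cos(2^(1/3)*3^(1/6)*c/2))*exp(-2^(1/3)*3^(2/3)*c/6)


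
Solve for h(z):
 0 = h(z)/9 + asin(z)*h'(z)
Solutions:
 h(z) = C1*exp(-Integral(1/asin(z), z)/9)


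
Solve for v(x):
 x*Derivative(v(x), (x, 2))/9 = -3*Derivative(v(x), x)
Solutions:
 v(x) = C1 + C2/x^26


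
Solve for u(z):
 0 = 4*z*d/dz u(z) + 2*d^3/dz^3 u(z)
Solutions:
 u(z) = C1 + Integral(C2*airyai(-2^(1/3)*z) + C3*airybi(-2^(1/3)*z), z)


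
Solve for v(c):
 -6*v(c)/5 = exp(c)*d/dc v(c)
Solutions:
 v(c) = C1*exp(6*exp(-c)/5)


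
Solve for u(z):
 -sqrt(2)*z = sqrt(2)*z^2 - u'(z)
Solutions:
 u(z) = C1 + sqrt(2)*z^3/3 + sqrt(2)*z^2/2


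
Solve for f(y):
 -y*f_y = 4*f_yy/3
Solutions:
 f(y) = C1 + C2*erf(sqrt(6)*y/4)


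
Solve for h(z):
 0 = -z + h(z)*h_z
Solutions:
 h(z) = -sqrt(C1 + z^2)
 h(z) = sqrt(C1 + z^2)


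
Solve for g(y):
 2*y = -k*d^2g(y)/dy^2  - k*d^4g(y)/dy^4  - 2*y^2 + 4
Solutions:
 g(y) = C1 + C2*y + C3*exp(-I*y) + C4*exp(I*y) - y^4/(6*k) - y^3/(3*k) + 4*y^2/k


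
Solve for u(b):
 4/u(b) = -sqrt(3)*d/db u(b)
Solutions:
 u(b) = -sqrt(C1 - 24*sqrt(3)*b)/3
 u(b) = sqrt(C1 - 24*sqrt(3)*b)/3


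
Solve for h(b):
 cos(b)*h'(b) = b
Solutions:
 h(b) = C1 + Integral(b/cos(b), b)


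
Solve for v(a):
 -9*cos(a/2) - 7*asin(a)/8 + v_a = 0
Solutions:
 v(a) = C1 + 7*a*asin(a)/8 + 7*sqrt(1 - a^2)/8 + 18*sin(a/2)


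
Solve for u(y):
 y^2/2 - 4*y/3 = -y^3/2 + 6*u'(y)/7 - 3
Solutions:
 u(y) = C1 + 7*y^4/48 + 7*y^3/36 - 7*y^2/9 + 7*y/2


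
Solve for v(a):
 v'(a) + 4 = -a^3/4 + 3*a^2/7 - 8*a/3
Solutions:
 v(a) = C1 - a^4/16 + a^3/7 - 4*a^2/3 - 4*a


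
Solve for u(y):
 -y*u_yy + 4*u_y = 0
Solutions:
 u(y) = C1 + C2*y^5


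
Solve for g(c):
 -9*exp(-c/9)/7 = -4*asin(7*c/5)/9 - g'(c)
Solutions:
 g(c) = C1 - 4*c*asin(7*c/5)/9 - 4*sqrt(25 - 49*c^2)/63 - 81*exp(-c/9)/7


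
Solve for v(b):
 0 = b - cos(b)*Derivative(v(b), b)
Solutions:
 v(b) = C1 + Integral(b/cos(b), b)


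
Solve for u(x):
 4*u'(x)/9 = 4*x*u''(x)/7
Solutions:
 u(x) = C1 + C2*x^(16/9)


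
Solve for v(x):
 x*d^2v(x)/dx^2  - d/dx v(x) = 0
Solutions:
 v(x) = C1 + C2*x^2


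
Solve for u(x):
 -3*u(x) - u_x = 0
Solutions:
 u(x) = C1*exp(-3*x)


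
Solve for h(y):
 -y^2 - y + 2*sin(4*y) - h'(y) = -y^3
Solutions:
 h(y) = C1 + y^4/4 - y^3/3 - y^2/2 - cos(4*y)/2


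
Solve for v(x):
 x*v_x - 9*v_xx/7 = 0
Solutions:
 v(x) = C1 + C2*erfi(sqrt(14)*x/6)


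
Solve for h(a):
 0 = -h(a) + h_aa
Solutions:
 h(a) = C1*exp(-a) + C2*exp(a)


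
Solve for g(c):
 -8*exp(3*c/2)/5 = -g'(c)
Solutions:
 g(c) = C1 + 16*exp(3*c/2)/15


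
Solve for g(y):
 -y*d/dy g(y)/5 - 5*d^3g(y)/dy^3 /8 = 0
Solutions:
 g(y) = C1 + Integral(C2*airyai(-2*5^(1/3)*y/5) + C3*airybi(-2*5^(1/3)*y/5), y)


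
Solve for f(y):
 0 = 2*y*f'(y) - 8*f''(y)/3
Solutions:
 f(y) = C1 + C2*erfi(sqrt(6)*y/4)


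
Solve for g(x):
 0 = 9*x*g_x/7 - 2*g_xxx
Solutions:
 g(x) = C1 + Integral(C2*airyai(42^(2/3)*x/14) + C3*airybi(42^(2/3)*x/14), x)


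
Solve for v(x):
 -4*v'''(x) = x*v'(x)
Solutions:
 v(x) = C1 + Integral(C2*airyai(-2^(1/3)*x/2) + C3*airybi(-2^(1/3)*x/2), x)


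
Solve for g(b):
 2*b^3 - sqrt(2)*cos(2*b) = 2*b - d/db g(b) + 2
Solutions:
 g(b) = C1 - b^4/2 + b^2 + 2*b + sqrt(2)*sin(2*b)/2


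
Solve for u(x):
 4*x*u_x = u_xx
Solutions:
 u(x) = C1 + C2*erfi(sqrt(2)*x)


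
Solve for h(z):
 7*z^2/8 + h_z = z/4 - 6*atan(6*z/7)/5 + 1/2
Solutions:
 h(z) = C1 - 7*z^3/24 + z^2/8 - 6*z*atan(6*z/7)/5 + z/2 + 7*log(36*z^2 + 49)/10


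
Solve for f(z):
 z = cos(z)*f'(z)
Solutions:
 f(z) = C1 + Integral(z/cos(z), z)


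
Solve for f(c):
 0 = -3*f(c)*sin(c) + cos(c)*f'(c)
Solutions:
 f(c) = C1/cos(c)^3


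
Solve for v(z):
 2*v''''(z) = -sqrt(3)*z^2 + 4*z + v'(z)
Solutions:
 v(z) = C1 + C4*exp(2^(2/3)*z/2) + sqrt(3)*z^3/3 - 2*z^2 + (C2*sin(2^(2/3)*sqrt(3)*z/4) + C3*cos(2^(2/3)*sqrt(3)*z/4))*exp(-2^(2/3)*z/4)


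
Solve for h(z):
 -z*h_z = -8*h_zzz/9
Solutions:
 h(z) = C1 + Integral(C2*airyai(3^(2/3)*z/2) + C3*airybi(3^(2/3)*z/2), z)


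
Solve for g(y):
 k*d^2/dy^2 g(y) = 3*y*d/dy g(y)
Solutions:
 g(y) = C1 + C2*erf(sqrt(6)*y*sqrt(-1/k)/2)/sqrt(-1/k)


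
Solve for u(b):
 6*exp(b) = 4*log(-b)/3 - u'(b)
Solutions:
 u(b) = C1 + 4*b*log(-b)/3 - 4*b/3 - 6*exp(b)


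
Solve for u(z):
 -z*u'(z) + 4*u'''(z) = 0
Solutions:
 u(z) = C1 + Integral(C2*airyai(2^(1/3)*z/2) + C3*airybi(2^(1/3)*z/2), z)


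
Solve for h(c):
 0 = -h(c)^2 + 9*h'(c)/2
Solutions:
 h(c) = -9/(C1 + 2*c)


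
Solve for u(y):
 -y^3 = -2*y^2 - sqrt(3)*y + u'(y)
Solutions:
 u(y) = C1 - y^4/4 + 2*y^3/3 + sqrt(3)*y^2/2


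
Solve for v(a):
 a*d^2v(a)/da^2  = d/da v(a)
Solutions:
 v(a) = C1 + C2*a^2


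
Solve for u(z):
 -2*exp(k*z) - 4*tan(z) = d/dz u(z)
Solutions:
 u(z) = C1 - 2*Piecewise((exp(k*z)/k, Ne(k, 0)), (z, True)) + 4*log(cos(z))


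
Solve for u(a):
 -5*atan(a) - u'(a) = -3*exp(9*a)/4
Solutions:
 u(a) = C1 - 5*a*atan(a) + exp(9*a)/12 + 5*log(a^2 + 1)/2


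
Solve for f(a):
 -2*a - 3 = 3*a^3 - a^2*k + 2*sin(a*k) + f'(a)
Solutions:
 f(a) = C1 - 3*a^4/4 + a^3*k/3 - a^2 - 3*a + 2*cos(a*k)/k


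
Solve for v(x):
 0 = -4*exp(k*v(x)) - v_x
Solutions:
 v(x) = Piecewise((log(1/(C1*k + 4*k*x))/k, Ne(k, 0)), (nan, True))
 v(x) = Piecewise((C1 - 4*x, Eq(k, 0)), (nan, True))


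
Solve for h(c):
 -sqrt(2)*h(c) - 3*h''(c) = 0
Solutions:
 h(c) = C1*sin(2^(1/4)*sqrt(3)*c/3) + C2*cos(2^(1/4)*sqrt(3)*c/3)


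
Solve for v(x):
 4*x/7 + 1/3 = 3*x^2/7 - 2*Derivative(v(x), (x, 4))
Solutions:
 v(x) = C1 + C2*x + C3*x^2 + C4*x^3 + x^6/1680 - x^5/420 - x^4/144


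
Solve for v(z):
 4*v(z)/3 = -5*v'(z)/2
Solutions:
 v(z) = C1*exp(-8*z/15)


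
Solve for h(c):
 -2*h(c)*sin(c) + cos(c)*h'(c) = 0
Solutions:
 h(c) = C1/cos(c)^2


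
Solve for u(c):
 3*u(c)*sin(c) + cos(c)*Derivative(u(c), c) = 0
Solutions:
 u(c) = C1*cos(c)^3


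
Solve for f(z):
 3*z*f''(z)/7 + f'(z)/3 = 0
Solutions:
 f(z) = C1 + C2*z^(2/9)


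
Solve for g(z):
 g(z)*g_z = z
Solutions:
 g(z) = -sqrt(C1 + z^2)
 g(z) = sqrt(C1 + z^2)


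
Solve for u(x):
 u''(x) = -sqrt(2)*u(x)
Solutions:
 u(x) = C1*sin(2^(1/4)*x) + C2*cos(2^(1/4)*x)


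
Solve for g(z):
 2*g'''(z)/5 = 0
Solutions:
 g(z) = C1 + C2*z + C3*z^2


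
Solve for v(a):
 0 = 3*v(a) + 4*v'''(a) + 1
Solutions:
 v(a) = C3*exp(-6^(1/3)*a/2) + (C1*sin(2^(1/3)*3^(5/6)*a/4) + C2*cos(2^(1/3)*3^(5/6)*a/4))*exp(6^(1/3)*a/4) - 1/3


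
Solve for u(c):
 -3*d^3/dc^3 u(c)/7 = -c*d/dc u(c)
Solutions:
 u(c) = C1 + Integral(C2*airyai(3^(2/3)*7^(1/3)*c/3) + C3*airybi(3^(2/3)*7^(1/3)*c/3), c)


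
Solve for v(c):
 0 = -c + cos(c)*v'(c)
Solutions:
 v(c) = C1 + Integral(c/cos(c), c)


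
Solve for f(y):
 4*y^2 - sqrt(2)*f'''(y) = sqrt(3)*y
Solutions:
 f(y) = C1 + C2*y + C3*y^2 + sqrt(2)*y^5/30 - sqrt(6)*y^4/48


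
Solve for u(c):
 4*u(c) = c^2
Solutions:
 u(c) = c^2/4


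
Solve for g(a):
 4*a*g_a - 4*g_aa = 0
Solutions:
 g(a) = C1 + C2*erfi(sqrt(2)*a/2)


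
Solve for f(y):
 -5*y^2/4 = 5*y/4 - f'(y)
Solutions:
 f(y) = C1 + 5*y^3/12 + 5*y^2/8


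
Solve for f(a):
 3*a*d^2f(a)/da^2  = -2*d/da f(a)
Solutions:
 f(a) = C1 + C2*a^(1/3)


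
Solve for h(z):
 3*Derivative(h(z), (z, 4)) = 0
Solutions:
 h(z) = C1 + C2*z + C3*z^2 + C4*z^3


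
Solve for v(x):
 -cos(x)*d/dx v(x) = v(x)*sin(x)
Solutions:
 v(x) = C1*cos(x)


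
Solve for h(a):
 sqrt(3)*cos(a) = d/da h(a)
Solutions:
 h(a) = C1 + sqrt(3)*sin(a)


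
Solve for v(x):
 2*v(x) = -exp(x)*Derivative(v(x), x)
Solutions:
 v(x) = C1*exp(2*exp(-x))


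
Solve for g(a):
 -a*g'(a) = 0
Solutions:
 g(a) = C1


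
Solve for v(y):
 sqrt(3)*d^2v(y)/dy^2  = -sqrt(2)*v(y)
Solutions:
 v(y) = C1*sin(2^(1/4)*3^(3/4)*y/3) + C2*cos(2^(1/4)*3^(3/4)*y/3)


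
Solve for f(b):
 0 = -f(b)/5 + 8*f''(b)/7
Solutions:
 f(b) = C1*exp(-sqrt(70)*b/20) + C2*exp(sqrt(70)*b/20)


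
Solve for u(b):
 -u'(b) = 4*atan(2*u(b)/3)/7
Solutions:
 Integral(1/atan(2*_y/3), (_y, u(b))) = C1 - 4*b/7


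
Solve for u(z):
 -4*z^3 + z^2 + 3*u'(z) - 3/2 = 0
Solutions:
 u(z) = C1 + z^4/3 - z^3/9 + z/2


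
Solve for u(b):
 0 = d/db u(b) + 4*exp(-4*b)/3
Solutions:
 u(b) = C1 + exp(-4*b)/3


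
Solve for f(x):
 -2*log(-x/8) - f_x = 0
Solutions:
 f(x) = C1 - 2*x*log(-x) + 2*x*(1 + 3*log(2))


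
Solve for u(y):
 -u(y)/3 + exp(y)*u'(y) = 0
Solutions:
 u(y) = C1*exp(-exp(-y)/3)


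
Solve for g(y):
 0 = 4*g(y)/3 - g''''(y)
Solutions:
 g(y) = C1*exp(-sqrt(2)*3^(3/4)*y/3) + C2*exp(sqrt(2)*3^(3/4)*y/3) + C3*sin(sqrt(2)*3^(3/4)*y/3) + C4*cos(sqrt(2)*3^(3/4)*y/3)


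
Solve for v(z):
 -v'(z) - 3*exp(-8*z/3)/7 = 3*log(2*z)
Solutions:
 v(z) = C1 - 3*z*log(z) + 3*z*(1 - log(2)) + 9*exp(-8*z/3)/56


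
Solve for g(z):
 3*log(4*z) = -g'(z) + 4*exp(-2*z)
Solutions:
 g(z) = C1 - 3*z*log(z) + 3*z*(1 - 2*log(2)) - 2*exp(-2*z)


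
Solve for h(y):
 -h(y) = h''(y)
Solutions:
 h(y) = C1*sin(y) + C2*cos(y)


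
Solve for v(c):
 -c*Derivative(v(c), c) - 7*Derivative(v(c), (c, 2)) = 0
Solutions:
 v(c) = C1 + C2*erf(sqrt(14)*c/14)


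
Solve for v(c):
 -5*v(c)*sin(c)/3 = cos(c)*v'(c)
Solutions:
 v(c) = C1*cos(c)^(5/3)


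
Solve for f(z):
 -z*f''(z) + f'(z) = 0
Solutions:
 f(z) = C1 + C2*z^2


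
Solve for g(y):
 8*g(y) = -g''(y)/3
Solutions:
 g(y) = C1*sin(2*sqrt(6)*y) + C2*cos(2*sqrt(6)*y)


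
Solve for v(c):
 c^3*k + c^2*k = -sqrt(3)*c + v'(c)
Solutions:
 v(c) = C1 + c^4*k/4 + c^3*k/3 + sqrt(3)*c^2/2


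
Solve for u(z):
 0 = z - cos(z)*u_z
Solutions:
 u(z) = C1 + Integral(z/cos(z), z)


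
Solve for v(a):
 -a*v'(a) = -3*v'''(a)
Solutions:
 v(a) = C1 + Integral(C2*airyai(3^(2/3)*a/3) + C3*airybi(3^(2/3)*a/3), a)


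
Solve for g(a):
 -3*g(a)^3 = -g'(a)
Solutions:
 g(a) = -sqrt(2)*sqrt(-1/(C1 + 3*a))/2
 g(a) = sqrt(2)*sqrt(-1/(C1 + 3*a))/2


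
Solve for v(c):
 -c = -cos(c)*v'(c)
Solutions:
 v(c) = C1 + Integral(c/cos(c), c)


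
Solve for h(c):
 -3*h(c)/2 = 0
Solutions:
 h(c) = 0


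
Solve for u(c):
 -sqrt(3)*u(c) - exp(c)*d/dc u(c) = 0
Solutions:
 u(c) = C1*exp(sqrt(3)*exp(-c))


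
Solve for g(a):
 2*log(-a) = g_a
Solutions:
 g(a) = C1 + 2*a*log(-a) - 2*a


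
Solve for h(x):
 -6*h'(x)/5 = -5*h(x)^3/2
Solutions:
 h(x) = -sqrt(6)*sqrt(-1/(C1 + 25*x))
 h(x) = sqrt(6)*sqrt(-1/(C1 + 25*x))


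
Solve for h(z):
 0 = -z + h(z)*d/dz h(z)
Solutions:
 h(z) = -sqrt(C1 + z^2)
 h(z) = sqrt(C1 + z^2)


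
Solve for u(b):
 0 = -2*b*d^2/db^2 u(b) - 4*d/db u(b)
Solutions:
 u(b) = C1 + C2/b


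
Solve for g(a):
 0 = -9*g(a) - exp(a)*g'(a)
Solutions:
 g(a) = C1*exp(9*exp(-a))


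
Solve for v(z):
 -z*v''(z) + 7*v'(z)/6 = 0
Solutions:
 v(z) = C1 + C2*z^(13/6)


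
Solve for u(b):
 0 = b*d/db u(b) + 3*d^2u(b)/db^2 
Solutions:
 u(b) = C1 + C2*erf(sqrt(6)*b/6)


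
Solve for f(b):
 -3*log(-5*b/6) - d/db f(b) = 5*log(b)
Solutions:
 f(b) = C1 - 8*b*log(b) + b*(-3*log(5) + 3*log(6) + 8 - 3*I*pi)


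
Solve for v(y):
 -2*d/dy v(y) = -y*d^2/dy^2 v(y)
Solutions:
 v(y) = C1 + C2*y^3


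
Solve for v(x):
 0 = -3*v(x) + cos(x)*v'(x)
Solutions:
 v(x) = C1*(sin(x) + 1)^(3/2)/(sin(x) - 1)^(3/2)
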